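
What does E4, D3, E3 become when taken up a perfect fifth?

A perfect fifth up from E4 gives B4.
A perfect fifth up from D3 gives A3.
A perfect fifth up from E3 gives B3.

B4 A3 B3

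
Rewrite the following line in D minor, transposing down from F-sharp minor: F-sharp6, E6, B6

D6 C6 G6

F-sharp minor to D minor down is a major third, so every note moves down by that interval.
F#6 to D6
E6 to C6
B6 to G6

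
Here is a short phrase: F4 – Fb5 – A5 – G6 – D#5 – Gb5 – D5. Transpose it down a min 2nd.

F4 gives E4
Fb5 gives Eb5
A5 gives G#5
G6 gives F#6
D#5 gives C##5
Gb5 gives F5
D5 gives C#5

E4 Eb5 G#5 F#6 C##5 F5 C#5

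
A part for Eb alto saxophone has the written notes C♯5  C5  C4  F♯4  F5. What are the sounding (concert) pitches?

E4 Eb4 Eb3 A3 Ab4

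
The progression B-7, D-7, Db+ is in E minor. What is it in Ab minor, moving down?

Eb-7 Gb-7 Gbb+

E minor down to Ab minor is an augmented fifth; each chord root moves by that interval while the quality stays the same.
B-7: root B down an augmented fifth → Eb, giving Eb-7.
D-7: root D down an augmented fifth → Gb, giving Gb-7.
Db+: root Db down an augmented fifth → Gbb, giving Gbb+.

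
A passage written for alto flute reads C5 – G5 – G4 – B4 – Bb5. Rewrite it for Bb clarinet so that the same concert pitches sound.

A4 E5 E4 G#4 G5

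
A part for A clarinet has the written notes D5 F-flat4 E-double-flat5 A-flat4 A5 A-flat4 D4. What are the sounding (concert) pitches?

The A clarinet sounds a minor third below written, so transpose each written note down a minor third.
D5 becomes B4
Fb4 becomes Db4
Ebb5 becomes Cb5
Ab4 becomes F4
A5 becomes F#5
Ab4 becomes F4
D4 becomes B3

B4 Db4 Cb5 F4 F#5 F4 B3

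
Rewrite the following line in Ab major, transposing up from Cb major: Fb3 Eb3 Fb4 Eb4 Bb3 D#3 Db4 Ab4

Db4 C4 Db5 C5 G4 B#3 Bb4 F5

Cb major to Ab major up is a major sixth, so every note moves up by that interval.
Fb3 to Db4
Eb3 to C4
Fb4 to Db5
Eb4 to C5
Bb3 to G4
D#3 to B#3
Db4 to Bb4
Ab4 to F5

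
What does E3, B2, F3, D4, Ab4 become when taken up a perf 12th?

B4 F#4 C5 A5 Eb6

A perfect twelfth up from E3 gives B4.
A perfect twelfth up from B2 gives F#4.
A perfect twelfth up from F3 gives C5.
D4 up a perfect twelfth is A5.
A perfect twelfth up from Ab4 gives Eb6.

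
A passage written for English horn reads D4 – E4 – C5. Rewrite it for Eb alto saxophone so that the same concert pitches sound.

First find concert pitch: the English horn sounds a perfect fifth below written, so D4 E4 C5 sounds G3 A3 F4.
Then write for Eb alto saxophone: it sounds a major sixth below written, so the part must be a major sixth above concert.
G3 → E4
A3 → F#4
F4 → D5

E4 F#4 D5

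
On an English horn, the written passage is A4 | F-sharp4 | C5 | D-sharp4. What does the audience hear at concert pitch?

The English horn sounds a perfect fifth below written, so transpose each written note down a perfect fifth.
A4 -> D4
F#4 -> B3
C5 -> F4
D#4 -> G#3

D4 B3 F4 G#3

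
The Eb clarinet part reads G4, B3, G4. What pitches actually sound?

Bb4 D4 Bb4

Written C4 on the Eb clarinet sounds as Eb4, a minor third higher; apply that shift to every note.
G4 → Bb4
B3 → D4
G4 → Bb4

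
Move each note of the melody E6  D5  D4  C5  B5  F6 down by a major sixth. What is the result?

A major sixth down from E6 gives G5.
D5: a sixth down reaches F, and 9 semitones makes it F4.
A major sixth down from D4 gives F3.
A major sixth down from C5 gives Eb4.
B5 down a major sixth is D5.
F6 down a major sixth is Ab5.

G5 F4 F3 Eb4 D5 Ab5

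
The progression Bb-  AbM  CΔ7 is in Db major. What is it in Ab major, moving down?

F- EbM GΔ7

Db major down to Ab major is a perfect fourth; each chord root moves by that interval while the quality stays the same.
Bb-: root Bb down a perfect fourth → F, giving F-.
AbM: root Ab down a perfect fourth → Eb, giving EbM.
CΔ7: root C down a perfect fourth → G, giving GΔ7.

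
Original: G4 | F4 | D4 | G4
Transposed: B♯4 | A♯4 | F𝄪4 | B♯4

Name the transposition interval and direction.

From G4 to B#4 is 3 letter names — a third of some quality.
G4 to B#4 is 5 semitones, which makes it an augmented third; the second version is higher, so the direction is up.
Checking another pair — G4 → B#4 — gives the same interval.

up an augmented third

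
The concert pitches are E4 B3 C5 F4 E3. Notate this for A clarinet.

G4 D4 Eb5 Ab4 G3

Written C4 sounds as A3 on the A clarinet, so concert pitches are written a minor third up.
E4 to G4
B3 to D4
C5 to Eb5
F4 to Ab4
E3 to G3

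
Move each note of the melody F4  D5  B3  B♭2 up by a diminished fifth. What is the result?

Cb5 Ab5 F4 Fb3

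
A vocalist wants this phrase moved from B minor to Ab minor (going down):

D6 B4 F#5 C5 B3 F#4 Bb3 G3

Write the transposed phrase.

Cb6 Ab4 Eb5 Bbb4 Ab3 Eb4 Abb3 Fb3

From B down to Ab is an augmented second; apply that to each pitch.
D6 → Cb6
B4 → Ab4
F#5 → Eb5
C5 → Bbb4
B3 → Ab3
F#4 → Eb4
Bb3 → Abb3
G3 → Fb3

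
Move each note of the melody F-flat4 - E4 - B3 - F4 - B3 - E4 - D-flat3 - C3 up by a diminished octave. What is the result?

A diminished octave up from Fb4 gives Fbb5.
E4 up a diminished octave is Eb5.
A diminished octave up from B3 gives Bb4.
F4: an octave up reaches F, and 11 semitones makes it Fb5.
B3 up a diminished octave is Bb4.
E4 up a diminished octave is Eb5.
Db3 up a diminished octave is Dbb4.
C3 up a diminished octave is Cb4.

Fbb5 Eb5 Bb4 Fb5 Bb4 Eb5 Dbb4 Cb4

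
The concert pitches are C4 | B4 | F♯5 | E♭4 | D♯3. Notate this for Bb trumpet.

Written C4 sounds as Bb3 on the Bb trumpet, so concert pitches are written a major second up.
C4 -> D4
B4 -> C#5
F#5 -> G#5
Eb4 -> F4
D#3 -> E#3

D4 C#5 G#5 F4 E#3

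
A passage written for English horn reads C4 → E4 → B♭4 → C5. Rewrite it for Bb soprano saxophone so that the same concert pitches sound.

G3 B3 F4 G4

First find concert pitch: the English horn sounds a perfect fifth below written, so C4 E4 B♭4 C5 sounds F3 A3 Eb4 F4.
Then write for Bb soprano saxophone: it sounds a major second below written, so the part must be a major second above concert.
F3 → G3
A3 → B3
Eb4 → F4
F4 → G4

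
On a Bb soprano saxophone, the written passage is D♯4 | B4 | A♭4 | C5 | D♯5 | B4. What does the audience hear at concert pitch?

C#4 A4 Gb4 Bb4 C#5 A4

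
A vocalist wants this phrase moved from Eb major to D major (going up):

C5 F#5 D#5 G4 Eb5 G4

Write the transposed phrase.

B5 E#6 C##6 F#5 D6 F#5

From Eb up to D is a major seventh; apply that to each pitch.
C5 to B5
F#5 to E#6
D#5 to C##6
G4 to F#5
Eb5 to D6
G4 to F#5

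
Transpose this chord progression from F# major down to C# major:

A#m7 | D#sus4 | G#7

E#m7 A#sus4 D#7

F# major down to C# major is a perfect fourth; each chord root moves by that interval while the quality stays the same.
A#m7: root A# down a perfect fourth → E#, giving E#m7.
D#sus4: root D# down a perfect fourth → A#, giving A#sus4.
G#7: root G# down a perfect fourth → D#, giving D#7.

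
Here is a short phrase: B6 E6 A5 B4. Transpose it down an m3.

G#6 C#6 F#5 G#4

B6 to G#6
E6 to C#6
A5 to F#5
B4 to G#4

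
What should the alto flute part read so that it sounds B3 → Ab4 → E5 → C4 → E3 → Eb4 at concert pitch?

The alto flute sounds a perfect fourth below written, so the written part must be a perfect fourth above concert — transpose each note up.
B3 -> E4
Ab4 -> Db5
E5 -> A5
C4 -> F4
E3 -> A3
Eb4 -> Ab4

E4 Db5 A5 F4 A3 Ab4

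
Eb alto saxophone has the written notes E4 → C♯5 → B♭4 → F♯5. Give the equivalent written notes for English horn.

D4 B4 Ab4 E5

First find concert pitch: the Eb alto saxophone sounds a major sixth below written, so E4 C♯5 B♭4 F♯5 sounds G3 E4 Db4 A4.
Then write for English horn: it sounds a perfect fifth below written, so the part must be a perfect fifth above concert.
G3 → D4
E4 → B4
Db4 → Ab4
A4 → E5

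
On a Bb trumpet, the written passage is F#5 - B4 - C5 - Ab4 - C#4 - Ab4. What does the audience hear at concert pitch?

The Bb trumpet sounds a major second below written, so transpose each written note down a major second.
F#5 → E5
B4 → A4
C5 → Bb4
Ab4 → Gb4
C#4 → B3
Ab4 → Gb4

E5 A4 Bb4 Gb4 B3 Gb4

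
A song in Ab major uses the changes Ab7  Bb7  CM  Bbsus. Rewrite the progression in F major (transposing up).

Ab major up to F major is a major sixth; each chord root moves by that interval while the quality stays the same.
Ab7: root Ab up a major sixth → F, giving F7.
Bb7: root Bb up a major sixth → G, giving G7.
CM: root C up a major sixth → A, giving AM.
Bbsus: root Bb up a major sixth → G, giving Gsus.

F7 G7 AM Gsus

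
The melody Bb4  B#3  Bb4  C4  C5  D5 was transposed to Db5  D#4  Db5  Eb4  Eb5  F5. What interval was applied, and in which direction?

up a minor third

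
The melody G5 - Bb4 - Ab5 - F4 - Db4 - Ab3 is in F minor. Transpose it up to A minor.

B5 D5 C6 A4 F4 C4

From F up to A is a major third; apply that to each pitch.
G5 -> B5
Bb4 -> D5
Ab5 -> C6
F4 -> A4
Db4 -> F4
Ab3 -> C4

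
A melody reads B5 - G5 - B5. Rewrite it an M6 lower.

D5 Bb4 D5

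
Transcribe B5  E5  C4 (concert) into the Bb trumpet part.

Written C4 sounds as Bb3 on the Bb trumpet, so concert pitches are written a major second up.
B5 to C#6
E5 to F#5
C4 to D4

C#6 F#5 D4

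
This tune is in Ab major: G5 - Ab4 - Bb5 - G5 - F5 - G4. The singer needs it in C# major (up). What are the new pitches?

B#5 C#5 D#6 B#5 A#5 B#4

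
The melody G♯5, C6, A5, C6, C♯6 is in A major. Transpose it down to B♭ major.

A4 Db5 Bb4 Db5 D5

From A down to B♭ is a major seventh; apply that to each pitch.
G#5 → A4
C6 → Db5
A5 → Bb4
C6 → Db5
C#6 → D5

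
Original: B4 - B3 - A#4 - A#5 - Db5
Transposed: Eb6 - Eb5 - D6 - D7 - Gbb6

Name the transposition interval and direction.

up a diminished eleventh

Take the first pair: B4 → Eb6. B to E spans 11 letter names, so the interval is some kind of eleventh.
B4 to Eb6 is 16 semitones, which makes it a diminished eleventh; the second version is higher, so the direction is up.
Checking another pair — Db5 → Gbb6 — gives the same interval.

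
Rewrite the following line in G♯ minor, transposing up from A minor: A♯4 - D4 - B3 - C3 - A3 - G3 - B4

G##5 C#5 A#4 B3 G#4 F#4 A#5

A minor to G♯ minor up is a major seventh, so every note moves up by that interval.
A#4 -> G##5
D4 -> C#5
B3 -> A#4
C3 -> B3
A3 -> G#4
G3 -> F#4
B4 -> A#5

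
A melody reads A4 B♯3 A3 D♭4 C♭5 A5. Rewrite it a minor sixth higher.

A4 becomes F5
B#3 becomes G#4
A3 becomes F4
Db4 becomes Bbb4
Cb5 becomes Abb5
A5 becomes F6

F5 G#4 F4 Bbb4 Abb5 F6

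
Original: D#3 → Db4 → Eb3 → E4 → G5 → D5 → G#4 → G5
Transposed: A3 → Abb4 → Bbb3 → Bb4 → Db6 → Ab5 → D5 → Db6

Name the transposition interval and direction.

up a diminished fifth

From D#3 to A3 is 5 letter names — a fifth of some quality.
D#3 to A3 is 6 semitones, which makes it a diminished fifth; the second version is higher, so the direction is up.
Checking another pair — G5 → Db6 — gives the same interval.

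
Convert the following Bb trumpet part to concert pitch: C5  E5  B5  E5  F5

Bb4 D5 A5 D5 Eb5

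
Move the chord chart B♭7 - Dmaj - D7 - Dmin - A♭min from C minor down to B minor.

A7 C#maj C#7 C#min Gmin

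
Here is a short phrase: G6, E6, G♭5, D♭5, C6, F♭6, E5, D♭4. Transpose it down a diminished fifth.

G6: a fifth down reaches C, and 6 semitones makes it C#6.
E6: a fifth down reaches A, and 6 semitones makes it A#5.
A diminished fifth down from Gb5 gives C5.
Db5: a fifth down reaches G, and 6 semitones makes it G4.
A diminished fifth down from C6 gives F#5.
Fb6 down a diminished fifth is Bb5.
A diminished fifth down from E5 gives A#4.
Db4 down a diminished fifth is G3.

C#6 A#5 C5 G4 F#5 Bb5 A#4 G3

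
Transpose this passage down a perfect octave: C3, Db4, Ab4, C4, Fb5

C2 Db3 Ab3 C3 Fb4

A perfect octave down from C3 gives C2.
Db4: an octave down reaches D, and 12 semitones makes it Db3.
Ab4: an octave down reaches A, and 12 semitones makes it Ab3.
C4 down a perfect octave is C3.
Fb5 down a perfect octave is Fb4.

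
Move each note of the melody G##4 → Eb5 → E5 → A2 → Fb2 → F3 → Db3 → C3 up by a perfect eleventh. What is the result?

G##4 to C##6
Eb5 to Ab6
E5 to A6
A2 to D4
Fb2 to Bbb3
F3 to Bb4
Db3 to Gb4
C3 to F4

C##6 Ab6 A6 D4 Bbb3 Bb4 Gb4 F4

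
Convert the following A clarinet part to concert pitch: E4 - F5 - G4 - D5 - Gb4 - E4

C#4 D5 E4 B4 Eb4 C#4

The A clarinet sounds a minor third below written, so transpose each written note down a minor third.
E4 to C#4
F5 to D5
G4 to E4
D5 to B4
Gb4 to Eb4
E4 to C#4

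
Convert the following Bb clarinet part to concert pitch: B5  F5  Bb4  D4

Written C4 on the Bb clarinet sounds as Bb3, a major second lower; apply that shift to every note.
B5 → A5
F5 → Eb5
Bb4 → Ab4
D4 → C4

A5 Eb5 Ab4 C4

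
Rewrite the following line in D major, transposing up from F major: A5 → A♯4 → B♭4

F major to D major up is a major sixth, so every note moves up by that interval.
A5 becomes F#6
A#4 becomes F##5
Bb4 becomes G5

F#6 F##5 G5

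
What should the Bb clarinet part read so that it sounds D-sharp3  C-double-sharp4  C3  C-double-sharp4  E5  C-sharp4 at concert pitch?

E#3 D##4 D3 D##4 F#5 D#4

The Bb clarinet sounds a major second below written, so the written part must be a major second above concert — transpose each note up.
D#3 -> E#3
C##4 -> D##4
C3 -> D3
C##4 -> D##4
E5 -> F#5
C#4 -> D#4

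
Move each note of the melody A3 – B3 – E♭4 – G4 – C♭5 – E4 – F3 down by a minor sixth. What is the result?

A3: a sixth down reaches C, and 8 semitones makes it C#3.
B3: a sixth down reaches D, and 8 semitones makes it D#3.
A minor sixth down from Eb4 gives G3.
A minor sixth down from G4 gives B3.
Cb5 down a minor sixth is Eb4.
A minor sixth down from E4 gives G#3.
A minor sixth down from F3 gives A2.

C#3 D#3 G3 B3 Eb4 G#3 A2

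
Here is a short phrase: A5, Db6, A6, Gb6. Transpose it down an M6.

C5 Fb5 C6 Bbb5

A5 down a major sixth is C5.
Db6: a sixth down reaches F, and 9 semitones makes it Fb5.
A major sixth down from A6 gives C6.
A major sixth down from Gb6 gives Bbb5.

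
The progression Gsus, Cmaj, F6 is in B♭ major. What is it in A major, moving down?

B♭ major down to A major is a minor second; each chord root moves by that interval while the quality stays the same.
Gsus: root G down a minor second → F#, giving F#sus.
Cmaj: root C down a minor second → B, giving Bmaj.
F6: root F down a minor second → E, giving E6.

F#sus Bmaj E6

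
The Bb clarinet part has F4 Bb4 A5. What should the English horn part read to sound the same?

Bb4 Eb5 D6

First find concert pitch: the Bb clarinet sounds a major second below written, so F4 Bb4 A5 sounds Eb4 Ab4 G5.
Then write for English horn: it sounds a perfect fifth below written, so the part must be a perfect fifth above concert.
Eb4 → Bb4
Ab4 → Eb5
G5 → D6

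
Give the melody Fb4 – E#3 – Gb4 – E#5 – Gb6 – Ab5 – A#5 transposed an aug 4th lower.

Cbb4 B2 Dbb4 B4 Dbb6 Ebb5 E5

Fb4 down an augmented fourth is Cbb4.
E#3 down an augmented fourth is B2.
Gb4 down an augmented fourth is Dbb4.
E#5 down an augmented fourth is B4.
Gb6: a fourth down reaches D, and 6 semitones makes it Dbb6.
An augmented fourth down from Ab5 gives Ebb5.
A#5: a fourth down reaches E, and 6 semitones makes it E5.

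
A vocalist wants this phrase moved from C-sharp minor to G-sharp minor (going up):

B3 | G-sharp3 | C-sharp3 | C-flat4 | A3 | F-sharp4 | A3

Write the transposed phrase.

F#4 D#4 G#3 Gb4 E4 C#5 E4

From C-sharp up to G-sharp is a perfect fifth; apply that to each pitch.
B3 gives F#4
G#3 gives D#4
C#3 gives G#3
Cb4 gives Gb4
A3 gives E4
F#4 gives C#5
A3 gives E4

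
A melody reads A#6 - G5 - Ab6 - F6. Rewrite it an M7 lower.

A#6: a seventh down reaches B, and 11 semitones makes it B5.
A major seventh down from G5 gives Ab4.
Ab6 down a major seventh is Bbb5.
F6 down a major seventh is Gb5.

B5 Ab4 Bbb5 Gb5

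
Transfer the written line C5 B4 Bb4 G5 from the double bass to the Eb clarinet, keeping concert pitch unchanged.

First find concert pitch: the double bass sounds a perfect octave below written, so C5 B4 Bb4 G5 sounds C4 B3 Bb3 G4.
Then write for Eb clarinet: it sounds a minor third above written, so the part must be a minor third below concert.
C4 → A3
B3 → G#3
Bb3 → G3
G4 → E4

A3 G#3 G3 E4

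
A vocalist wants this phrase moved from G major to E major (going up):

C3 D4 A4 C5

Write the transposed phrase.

From G up to E is a major sixth; apply that to each pitch.
C3 becomes A3
D4 becomes B4
A4 becomes F#5
C5 becomes A5

A3 B4 F#5 A5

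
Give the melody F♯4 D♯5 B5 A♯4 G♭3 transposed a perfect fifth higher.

C#5 A#5 F#6 E#5 Db4

F#4 up a perfect fifth is C#5.
D#5: a fifth up reaches A, and 7 semitones makes it A#5.
B5: a fifth up reaches F, and 7 semitones makes it F#6.
A#4 up a perfect fifth is E#5.
A perfect fifth up from Gb3 gives Db4.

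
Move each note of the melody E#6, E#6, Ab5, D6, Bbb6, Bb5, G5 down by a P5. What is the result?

A#5 A#5 Db5 G5 Ebb6 Eb5 C5

E#6 → A#5
E#6 → A#5
Ab5 → Db5
D6 → G5
Bbb6 → Ebb6
Bb5 → Eb5
G5 → C5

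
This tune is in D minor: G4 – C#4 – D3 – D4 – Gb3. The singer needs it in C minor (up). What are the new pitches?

F5 B4 C4 C5 Fb4

D minor to C minor up is a minor seventh, so every note moves up by that interval.
G4 becomes F5
C#4 becomes B4
D3 becomes C4
D4 becomes C5
Gb3 becomes Fb4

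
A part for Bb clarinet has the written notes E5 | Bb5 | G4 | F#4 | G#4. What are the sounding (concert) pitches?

Written C4 on the Bb clarinet sounds as Bb3, a major second lower; apply that shift to every note.
E5 to D5
Bb5 to Ab5
G4 to F4
F#4 to E4
G#4 to F#4

D5 Ab5 F4 E4 F#4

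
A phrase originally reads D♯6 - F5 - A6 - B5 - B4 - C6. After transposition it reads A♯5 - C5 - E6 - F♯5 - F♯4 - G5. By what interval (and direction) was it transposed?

From D#6 to A#5 is 4 letter names — a fourth of some quality.
A#5 to D#6 is 5 semitones, which makes it a perfect fourth; the second version is lower, so the direction is down.
Checking another pair — C6 → G5 — gives the same interval.

down a perfect fourth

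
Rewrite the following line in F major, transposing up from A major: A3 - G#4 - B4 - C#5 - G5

F4 E5 G5 A5 Eb6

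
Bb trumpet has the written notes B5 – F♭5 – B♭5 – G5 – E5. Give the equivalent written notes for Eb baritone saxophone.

F#7 Cb7 F7 D7 B6

First find concert pitch: the Bb trumpet sounds a major second below written, so B5 F♭5 B♭5 G5 E5 sounds A5 Ebb5 Ab5 F5 D5.
Then write for Eb baritone saxophone: it sounds a major thirteenth below written, so the part must be a major thirteenth above concert.
A5 → F#7
Ebb5 → Cb7
Ab5 → F7
F5 → D7
D5 → B6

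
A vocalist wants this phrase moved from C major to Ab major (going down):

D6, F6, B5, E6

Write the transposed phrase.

Bb5 Db6 G5 C6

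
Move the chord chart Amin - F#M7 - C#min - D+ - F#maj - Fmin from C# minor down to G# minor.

Emin C#M7 G#min A+ C#maj Cmin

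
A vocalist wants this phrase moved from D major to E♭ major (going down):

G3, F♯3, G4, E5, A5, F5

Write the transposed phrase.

Ab2 G2 Ab3 F4 Bb4 Gb4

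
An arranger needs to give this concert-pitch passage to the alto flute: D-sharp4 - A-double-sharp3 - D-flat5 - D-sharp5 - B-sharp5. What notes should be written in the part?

The alto flute sounds a perfect fourth below written, so the written part must be a perfect fourth above concert — transpose each note up.
D#4 to G#4
A##3 to D##4
Db5 to Gb5
D#5 to G#5
B#5 to E#6

G#4 D##4 Gb5 G#5 E#6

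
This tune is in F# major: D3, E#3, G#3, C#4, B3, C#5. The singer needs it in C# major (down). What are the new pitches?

From F# down to C# is a perfect fourth; apply that to each pitch.
D3 → A2
E#3 → B#2
G#3 → D#3
C#4 → G#3
B3 → F#3
C#5 → G#4

A2 B#2 D#3 G#3 F#3 G#4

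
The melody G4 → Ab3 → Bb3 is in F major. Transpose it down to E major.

F#4 G3 A3

From F down to E is a minor second; apply that to each pitch.
G4 to F#4
Ab3 to G3
Bb3 to A3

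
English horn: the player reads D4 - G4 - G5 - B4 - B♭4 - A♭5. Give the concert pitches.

Written C4 on the English horn sounds as F3, a perfect fifth lower; apply that shift to every note.
D4 becomes G3
G4 becomes C4
G5 becomes C5
B4 becomes E4
Bb4 becomes Eb4
Ab5 becomes Db5

G3 C4 C5 E4 Eb4 Db5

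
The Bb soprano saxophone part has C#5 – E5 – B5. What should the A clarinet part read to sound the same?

D5 F5 C6

First find concert pitch: the Bb soprano saxophone sounds a major second below written, so C#5 E5 B5 sounds B4 D5 A5.
Then write for A clarinet: it sounds a minor third below written, so the part must be a minor third above concert.
B4 → D5
D5 → F5
A5 → C6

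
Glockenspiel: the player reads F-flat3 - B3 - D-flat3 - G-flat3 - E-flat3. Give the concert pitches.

Written C4 on the glockenspiel sounds as C6, a perfect fifteenth higher; apply that shift to every note.
Fb3 to Fb5
B3 to B5
Db3 to Db5
Gb3 to Gb5
Eb3 to Eb5

Fb5 B5 Db5 Gb5 Eb5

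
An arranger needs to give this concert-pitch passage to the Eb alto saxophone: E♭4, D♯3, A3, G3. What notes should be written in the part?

C5 B#3 F#4 E4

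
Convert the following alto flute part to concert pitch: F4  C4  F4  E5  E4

Written C4 on the alto flute sounds as G3, a perfect fourth lower; apply that shift to every note.
F4 becomes C4
C4 becomes G3
F4 becomes C4
E5 becomes B4
E4 becomes B3

C4 G3 C4 B4 B3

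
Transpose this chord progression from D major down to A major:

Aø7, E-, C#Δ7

D major down to A major is a perfect fourth; each chord root moves by that interval while the quality stays the same.
Aø7: root A down a perfect fourth → E, giving Eø7.
E-: root E down a perfect fourth → B, giving B-.
C#Δ7: root C# down a perfect fourth → G#, giving G#Δ7.

Eø7 B- G#Δ7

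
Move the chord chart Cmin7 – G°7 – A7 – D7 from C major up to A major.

Amin7 E°7 F#7 B7

C major up to A major is a major sixth; each chord root moves by that interval while the quality stays the same.
Cmin7: root C up a major sixth → A, giving Amin7.
G°7: root G up a major sixth → E, giving E°7.
A7: root A up a major sixth → F#, giving F#7.
D7: root D up a major sixth → B, giving B7.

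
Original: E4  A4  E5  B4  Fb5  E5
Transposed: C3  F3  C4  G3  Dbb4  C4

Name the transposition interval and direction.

From E4 to C3 is 10 letter names — a tenth of some quality.
C3 to E4 is 16 semitones, which makes it a major tenth; the second version is lower, so the direction is down.
Checking another pair — E5 → C4 — gives the same interval.

down a major tenth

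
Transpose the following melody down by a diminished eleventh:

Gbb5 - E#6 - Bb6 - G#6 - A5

Db4 B##4 F#5 D##5 E#4

Gbb5 → Db4
E#6 → B##4
Bb6 → F#5
G#6 → D##5
A5 → E#4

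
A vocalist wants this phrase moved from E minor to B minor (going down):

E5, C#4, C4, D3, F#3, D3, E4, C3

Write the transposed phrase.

From E down to B is a perfect fourth; apply that to each pitch.
E5 → B4
C#4 → G#3
C4 → G3
D3 → A2
F#3 → C#3
D3 → A2
E4 → B3
C3 → G2

B4 G#3 G3 A2 C#3 A2 B3 G2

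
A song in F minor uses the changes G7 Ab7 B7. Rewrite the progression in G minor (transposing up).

A7 Bb7 C#7

F minor up to G minor is a major second; each chord root moves by that interval while the quality stays the same.
G7: root G up a major second → A, giving A7.
Ab7: root Ab up a major second → Bb, giving Bb7.
B7: root B up a major second → C#, giving C#7.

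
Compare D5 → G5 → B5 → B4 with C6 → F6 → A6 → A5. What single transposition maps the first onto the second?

up a minor seventh

From D5 to C6 is 7 letter names — a seventh of some quality.
D5 to C6 is 10 semitones, which makes it a minor seventh; the second version is higher, so the direction is up.
Checking another pair — B4 → A5 — gives the same interval.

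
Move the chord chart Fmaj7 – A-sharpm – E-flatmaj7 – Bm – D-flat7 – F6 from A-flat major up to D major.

A-flat major up to D major is an augmented fourth; each chord root moves by that interval while the quality stays the same.
Fmaj7: root F up an augmented fourth → B, giving Bmaj7.
A-sharpm: root A-sharp up an augmented fourth → D##, giving D##m.
E-flatmaj7: root E-flat up an augmented fourth → A, giving Amaj7.
Bm: root B up an augmented fourth → E#, giving E#m.
D-flat7: root D-flat up an augmented fourth → G, giving G7.
F6: root F up an augmented fourth → B, giving B6.

Bmaj7 D##m Amaj7 E#m G7 B6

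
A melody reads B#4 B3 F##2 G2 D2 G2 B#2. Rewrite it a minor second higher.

B#4: a second up reaches C, and 1 semitone makes it C#5.
B3: a second up reaches C, and 1 semitone makes it C4.
F##2 up a minor second is G#2.
A minor second up from G2 gives Ab2.
D2 up a minor second is Eb2.
A minor second up from G2 gives Ab2.
B#2 up a minor second is C#3.

C#5 C4 G#2 Ab2 Eb2 Ab2 C#3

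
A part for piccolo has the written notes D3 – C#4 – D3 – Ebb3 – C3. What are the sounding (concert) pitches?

D4 C#5 D4 Ebb4 C4

The piccolo sounds a perfect octave above written, so transpose each written note up a perfect octave.
D3 → D4
C#4 → C#5
D3 → D4
Ebb3 → Ebb4
C3 → C4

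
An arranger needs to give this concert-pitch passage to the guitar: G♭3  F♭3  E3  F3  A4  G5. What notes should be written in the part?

Written C4 sounds as C3 on the guitar, so concert pitches are written a perfect octave up.
Gb3 to Gb4
Fb3 to Fb4
E3 to E4
F3 to F4
A4 to A5
G5 to G6

Gb4 Fb4 E4 F4 A5 G6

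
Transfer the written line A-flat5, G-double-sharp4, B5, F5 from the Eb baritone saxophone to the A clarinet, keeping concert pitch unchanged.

Ebb4 D#3 F4 Cb4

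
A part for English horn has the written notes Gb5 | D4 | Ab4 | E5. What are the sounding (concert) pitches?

Cb5 G3 Db4 A4

Written C4 on the English horn sounds as F3, a perfect fifth lower; apply that shift to every note.
Gb5 → Cb5
D4 → G3
Ab4 → Db4
E5 → A4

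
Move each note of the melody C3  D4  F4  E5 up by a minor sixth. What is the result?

Ab3 Bb4 Db5 C6

C3 → Ab3
D4 → Bb4
F4 → Db5
E5 → C6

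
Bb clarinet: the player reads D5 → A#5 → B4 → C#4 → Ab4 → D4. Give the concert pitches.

Written C4 on the Bb clarinet sounds as Bb3, a major second lower; apply that shift to every note.
D5 -> C5
A#5 -> G#5
B4 -> A4
C#4 -> B3
Ab4 -> Gb4
D4 -> C4

C5 G#5 A4 B3 Gb4 C4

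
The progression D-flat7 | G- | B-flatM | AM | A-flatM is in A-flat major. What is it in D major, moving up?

A-flat major up to D major is an augmented fourth; each chord root moves by that interval while the quality stays the same.
D-flat7: root D-flat up an augmented fourth → G, giving G7.
G-: root G up an augmented fourth → C#, giving C#-.
B-flatM: root B-flat up an augmented fourth → E, giving EM.
AM: root A up an augmented fourth → D#, giving D#M.
A-flatM: root A-flat up an augmented fourth → D, giving DM.

G7 C#- EM D#M DM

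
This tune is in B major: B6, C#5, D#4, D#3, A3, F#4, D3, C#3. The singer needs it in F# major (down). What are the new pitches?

B major to F# major down is a perfect fourth, so every note moves down by that interval.
B6 -> F#6
C#5 -> G#4
D#4 -> A#3
D#3 -> A#2
A3 -> E3
F#4 -> C#4
D3 -> A2
C#3 -> G#2

F#6 G#4 A#3 A#2 E3 C#4 A2 G#2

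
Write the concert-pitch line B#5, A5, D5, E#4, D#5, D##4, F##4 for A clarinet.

The A clarinet sounds a minor third below written, so the written part must be a minor third above concert — transpose each note up.
B#5 to D#6
A5 to C6
D5 to F5
E#4 to G#4
D#5 to F#5
D##4 to F##4
F##4 to A#4

D#6 C6 F5 G#4 F#5 F##4 A#4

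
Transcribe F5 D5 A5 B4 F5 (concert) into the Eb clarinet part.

Written C4 sounds as Eb4 on the Eb clarinet, so concert pitches are written a minor third down.
F5 → D5
D5 → B4
A5 → F#5
B4 → G#4
F5 → D5

D5 B4 F#5 G#4 D5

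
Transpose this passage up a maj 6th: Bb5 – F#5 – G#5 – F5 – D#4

Bb5 gives G6
F#5 gives D#6
G#5 gives E#6
F5 gives D6
D#4 gives B#4

G6 D#6 E#6 D6 B#4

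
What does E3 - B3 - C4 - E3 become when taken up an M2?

F#3 C#4 D4 F#3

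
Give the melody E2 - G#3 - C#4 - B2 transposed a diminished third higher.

E2: a third up reaches G, and 2 semitones makes it Gb2.
G#3 up a diminished third is Bb3.
A diminished third up from C#4 gives Eb4.
A diminished third up from B2 gives Db3.

Gb2 Bb3 Eb4 Db3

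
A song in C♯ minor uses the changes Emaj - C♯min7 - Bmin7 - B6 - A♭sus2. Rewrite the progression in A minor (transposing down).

Cmaj Amin7 Gmin7 G6 Fbsus2

C♯ minor down to A minor is a major third; each chord root moves by that interval while the quality stays the same.
Emaj: root E down a major third → C, giving Cmaj.
C♯min7: root C♯ down a major third → A, giving Amin7.
Bmin7: root B down a major third → G, giving Gmin7.
B6: root B down a major third → G, giving G6.
A♭sus2: root A♭ down a major third → Fb, giving Fbsus2.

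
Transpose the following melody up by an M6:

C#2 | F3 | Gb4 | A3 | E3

A#2 D4 Eb5 F#4 C#4

A major sixth up from C#2 gives A#2.
F3 up a major sixth is D4.
Gb4: a sixth up reaches E, and 9 semitones makes it Eb5.
A3: a sixth up reaches F, and 9 semitones makes it F#4.
E3 up a major sixth is C#4.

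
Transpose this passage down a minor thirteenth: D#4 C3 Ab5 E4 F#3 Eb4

F##2 E1 C4 G#2 A#1 G2

D#4: a thirteenth down reaches F, and 20 semitones makes it F##2.
C3: a thirteenth down reaches E, and 20 semitones makes it E1.
Ab5 down a minor thirteenth is C4.
A minor thirteenth down from E4 gives G#2.
A minor thirteenth down from F#3 gives A#1.
Eb4 down a minor thirteenth is G2.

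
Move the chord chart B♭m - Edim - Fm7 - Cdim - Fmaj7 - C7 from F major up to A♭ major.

Dbm Gdim Abm7 Ebdim Abmaj7 Eb7

F major up to A♭ major is a minor third; each chord root moves by that interval while the quality stays the same.
B♭m: root B♭ up a minor third → Db, giving Dbm.
Edim: root E up a minor third → G, giving Gdim.
Fm7: root F up a minor third → Ab, giving Abm7.
Cdim: root C up a minor third → Eb, giving Ebdim.
Fmaj7: root F up a minor third → Ab, giving Abmaj7.
C7: root C up a minor third → Eb, giving Eb7.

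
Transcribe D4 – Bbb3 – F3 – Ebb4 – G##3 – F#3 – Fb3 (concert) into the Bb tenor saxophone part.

E5 Cb5 G4 Fb5 A##4 G#4 Gb4

The Bb tenor saxophone sounds a major ninth below written, so the written part must be a major ninth above concert — transpose each note up.
D4 gives E5
Bbb3 gives Cb5
F3 gives G4
Ebb4 gives Fb5
G##3 gives A##4
F#3 gives G#4
Fb3 gives Gb4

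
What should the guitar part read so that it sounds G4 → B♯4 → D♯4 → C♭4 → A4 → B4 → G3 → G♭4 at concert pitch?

The guitar sounds a perfect octave below written, so the written part must be a perfect octave above concert — transpose each note up.
G4 -> G5
B#4 -> B#5
D#4 -> D#5
Cb4 -> Cb5
A4 -> A5
B4 -> B5
G3 -> G4
Gb4 -> Gb5

G5 B#5 D#5 Cb5 A5 B5 G4 Gb5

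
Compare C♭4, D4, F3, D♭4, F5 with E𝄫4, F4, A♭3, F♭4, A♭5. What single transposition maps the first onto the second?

up a minor third

Take the first pair: Cb4 → Ebb4. C to E spans 3 letter names, so the interval is some kind of third.
Cb4 to Ebb4 is 3 semitones, which makes it a minor third; the second version is higher, so the direction is up.
Checking another pair — F5 → Ab5 — gives the same interval.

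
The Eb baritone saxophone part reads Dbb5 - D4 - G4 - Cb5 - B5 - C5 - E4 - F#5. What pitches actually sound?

The Eb baritone saxophone sounds a major thirteenth below written, so transpose each written note down a major thirteenth.
Dbb5 to Fbb3
D4 to F2
G4 to Bb2
Cb5 to Ebb3
B5 to D4
C5 to Eb3
E4 to G2
F#5 to A3

Fbb3 F2 Bb2 Ebb3 D4 Eb3 G2 A3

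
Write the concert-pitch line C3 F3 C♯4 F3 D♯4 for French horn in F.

The French horn in F sounds a perfect fifth below written, so the written part must be a perfect fifth above concert — transpose each note up.
C3 → G3
F3 → C4
C#4 → G#4
F3 → C4
D#4 → A#4

G3 C4 G#4 C4 A#4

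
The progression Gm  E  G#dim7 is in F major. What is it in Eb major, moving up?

Fm D F#dim7

F major up to Eb major is a minor seventh; each chord root moves by that interval while the quality stays the same.
Gm: root G up a minor seventh → F, giving Fm.
E: root E up a minor seventh → D, giving D.
G#dim7: root G# up a minor seventh → F#, giving F#dim7.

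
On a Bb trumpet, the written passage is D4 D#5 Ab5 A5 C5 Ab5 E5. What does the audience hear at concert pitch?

Written C4 on the Bb trumpet sounds as Bb3, a major second lower; apply that shift to every note.
D4 becomes C4
D#5 becomes C#5
Ab5 becomes Gb5
A5 becomes G5
C5 becomes Bb4
Ab5 becomes Gb5
E5 becomes D5

C4 C#5 Gb5 G5 Bb4 Gb5 D5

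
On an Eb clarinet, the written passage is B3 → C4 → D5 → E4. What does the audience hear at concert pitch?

D4 Eb4 F5 G4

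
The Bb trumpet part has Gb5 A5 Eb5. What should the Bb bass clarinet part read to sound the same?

Gb6 A6 Eb6

First find concert pitch: the Bb trumpet sounds a major second below written, so Gb5 A5 Eb5 sounds Fb5 G5 Db5.
Then write for Bb bass clarinet: it sounds a major ninth below written, so the part must be a major ninth above concert.
Fb5 → Gb6
G5 → A6
Db5 → Eb6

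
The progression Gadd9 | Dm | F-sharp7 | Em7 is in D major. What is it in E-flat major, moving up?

Abadd9 Ebm G7 Fm7

D major up to E-flat major is a minor second; each chord root moves by that interval while the quality stays the same.
Gadd9: root G up a minor second → Ab, giving Abadd9.
Dm: root D up a minor second → Eb, giving Ebm.
F-sharp7: root F-sharp up a minor second → G, giving G7.
Em7: root E up a minor second → F, giving Fm7.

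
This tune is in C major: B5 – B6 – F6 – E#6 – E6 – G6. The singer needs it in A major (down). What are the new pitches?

G#5 G#6 D6 C##6 C#6 E6

From C down to A is a minor third; apply that to each pitch.
B5 becomes G#5
B6 becomes G#6
F6 becomes D6
E#6 becomes C##6
E6 becomes C#6
G6 becomes E6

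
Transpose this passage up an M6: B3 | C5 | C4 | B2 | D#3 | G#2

G#4 A5 A4 G#3 B#3 E#3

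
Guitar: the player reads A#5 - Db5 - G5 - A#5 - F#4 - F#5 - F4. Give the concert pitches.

The guitar sounds a perfect octave below written, so transpose each written note down a perfect octave.
A#5 → A#4
Db5 → Db4
G5 → G4
A#5 → A#4
F#4 → F#3
F#5 → F#4
F4 → F3

A#4 Db4 G4 A#4 F#3 F#4 F3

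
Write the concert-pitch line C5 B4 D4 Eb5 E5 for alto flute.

F5 E5 G4 Ab5 A5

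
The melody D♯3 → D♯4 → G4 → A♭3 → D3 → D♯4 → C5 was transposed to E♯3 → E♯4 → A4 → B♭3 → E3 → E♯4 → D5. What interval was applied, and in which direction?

up a major second

From D#3 to E#3 is 2 letter names — a second of some quality.
D#3 to E#3 is 2 semitones, which makes it a major second; the second version is higher, so the direction is up.
Checking another pair — C5 → D5 — gives the same interval.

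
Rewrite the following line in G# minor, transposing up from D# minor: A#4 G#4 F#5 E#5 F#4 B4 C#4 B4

D# minor to G# minor up is a perfect fourth, so every note moves up by that interval.
A#4 -> D#5
G#4 -> C#5
F#5 -> B5
E#5 -> A#5
F#4 -> B4
B4 -> E5
C#4 -> F#4
B4 -> E5

D#5 C#5 B5 A#5 B4 E5 F#4 E5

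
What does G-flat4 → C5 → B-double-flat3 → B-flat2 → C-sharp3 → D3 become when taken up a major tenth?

Bb5 E6 Db5 D4 E#4 F#4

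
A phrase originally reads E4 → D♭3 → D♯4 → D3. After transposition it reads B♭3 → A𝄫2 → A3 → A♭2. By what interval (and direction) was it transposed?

From E4 to Bb3 is 4 letter names — a fourth of some quality.
Bb3 to E4 is 6 semitones, which makes it an augmented fourth; the second version is lower, so the direction is down.
Checking another pair — D3 → Ab2 — gives the same interval.

down an augmented fourth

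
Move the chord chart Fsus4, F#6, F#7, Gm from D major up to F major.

D major up to F major is a minor third; each chord root moves by that interval while the quality stays the same.
Fsus4: root F up a minor third → Ab, giving Absus4.
F#6: root F# up a minor third → A, giving A6.
F#7: root F# up a minor third → A, giving A7.
Gm: root G up a minor third → Bb, giving Bbm.

Absus4 A6 A7 Bbm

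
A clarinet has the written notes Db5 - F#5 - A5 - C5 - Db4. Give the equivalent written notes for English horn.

F5 A#5 C#6 E5 F4

First find concert pitch: the A clarinet sounds a minor third below written, so Db5 F#5 A5 C5 Db4 sounds Bb4 D#5 F#5 A4 Bb3.
Then write for English horn: it sounds a perfect fifth below written, so the part must be a perfect fifth above concert.
Bb4 → F5
D#5 → A#5
F#5 → C#6
A4 → E5
Bb3 → F4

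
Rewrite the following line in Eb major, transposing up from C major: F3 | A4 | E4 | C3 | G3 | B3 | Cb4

Ab3 C5 G4 Eb3 Bb3 D4 Ebb4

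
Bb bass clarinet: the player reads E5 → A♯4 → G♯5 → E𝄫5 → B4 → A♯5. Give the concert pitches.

The Bb bass clarinet sounds a major ninth below written, so transpose each written note down a major ninth.
E5 becomes D4
A#4 becomes G#3
G#5 becomes F#4
Ebb5 becomes Dbb4
B4 becomes A3
A#5 becomes G#4

D4 G#3 F#4 Dbb4 A3 G#4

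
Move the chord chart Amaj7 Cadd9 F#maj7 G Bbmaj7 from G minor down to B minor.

C#maj7 Eadd9 A#maj7 B Dmaj7

G minor down to B minor is a minor sixth; each chord root moves by that interval while the quality stays the same.
Amaj7: root A down a minor sixth → C#, giving C#maj7.
Cadd9: root C down a minor sixth → E, giving Eadd9.
F#maj7: root F# down a minor sixth → A#, giving A#maj7.
G: root G down a minor sixth → B, giving B.
Bbmaj7: root Bb down a minor sixth → D, giving Dmaj7.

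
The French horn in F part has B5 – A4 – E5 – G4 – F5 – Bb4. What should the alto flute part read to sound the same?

A5 G4 D5 F4 Eb5 Ab4

First find concert pitch: the French horn in F sounds a perfect fifth below written, so B5 A4 E5 G4 F5 Bb4 sounds E5 D4 A4 C4 Bb4 Eb4.
Then write for alto flute: it sounds a perfect fourth below written, so the part must be a perfect fourth above concert.
E5 → A5
D4 → G4
A4 → D5
C4 → F4
Bb4 → Eb5
Eb4 → Ab4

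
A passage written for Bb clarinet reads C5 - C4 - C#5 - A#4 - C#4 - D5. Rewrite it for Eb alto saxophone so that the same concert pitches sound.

G5 G4 G#5 E#5 G#4 A5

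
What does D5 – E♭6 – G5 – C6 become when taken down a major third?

Bb4 Cb6 Eb5 Ab5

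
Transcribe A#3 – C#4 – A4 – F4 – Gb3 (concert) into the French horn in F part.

The French horn in F sounds a perfect fifth below written, so the written part must be a perfect fifth above concert — transpose each note up.
A#3 gives E#4
C#4 gives G#4
A4 gives E5
F4 gives C5
Gb3 gives Db4

E#4 G#4 E5 C5 Db4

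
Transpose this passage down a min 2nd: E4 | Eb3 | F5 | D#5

D#4 D3 E5 C##5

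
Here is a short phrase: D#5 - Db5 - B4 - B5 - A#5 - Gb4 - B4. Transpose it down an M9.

C#4 Cb4 A3 A4 G#4 Fb3 A3

D#5: a ninth down reaches C, and 14 semitones makes it C#4.
Db5 down a major ninth is Cb4.
A major ninth down from B4 gives A3.
B5: a ninth down reaches A, and 14 semitones makes it A4.
A#5: a ninth down reaches G, and 14 semitones makes it G#4.
Gb4: a ninth down reaches F, and 14 semitones makes it Fb3.
B4 down a major ninth is A3.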